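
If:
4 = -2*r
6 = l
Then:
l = 6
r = -2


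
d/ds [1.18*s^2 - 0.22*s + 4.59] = 2.36*s - 0.22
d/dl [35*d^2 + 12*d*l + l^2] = 12*d + 2*l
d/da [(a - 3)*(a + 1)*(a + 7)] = 3*a^2 + 10*a - 17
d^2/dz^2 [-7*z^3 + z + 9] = -42*z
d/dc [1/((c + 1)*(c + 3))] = 2*(-c - 2)/(c^4 + 8*c^3 + 22*c^2 + 24*c + 9)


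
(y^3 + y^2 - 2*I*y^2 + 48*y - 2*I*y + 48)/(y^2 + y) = y - 2*I + 48/y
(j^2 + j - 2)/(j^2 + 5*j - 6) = (j + 2)/(j + 6)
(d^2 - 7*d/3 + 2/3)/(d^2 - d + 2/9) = 3*(d - 2)/(3*d - 2)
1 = 1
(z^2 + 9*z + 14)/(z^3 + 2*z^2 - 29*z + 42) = (z + 2)/(z^2 - 5*z + 6)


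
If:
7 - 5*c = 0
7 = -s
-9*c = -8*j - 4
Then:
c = 7/5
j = 43/40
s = -7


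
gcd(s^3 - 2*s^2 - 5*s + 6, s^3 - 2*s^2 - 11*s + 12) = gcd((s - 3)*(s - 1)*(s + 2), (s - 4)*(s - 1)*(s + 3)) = s - 1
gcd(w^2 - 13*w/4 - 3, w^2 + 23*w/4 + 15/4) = w + 3/4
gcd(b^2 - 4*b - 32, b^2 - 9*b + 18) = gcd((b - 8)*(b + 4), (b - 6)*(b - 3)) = 1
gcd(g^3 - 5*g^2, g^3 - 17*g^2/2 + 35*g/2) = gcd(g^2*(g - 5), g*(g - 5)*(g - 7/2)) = g^2 - 5*g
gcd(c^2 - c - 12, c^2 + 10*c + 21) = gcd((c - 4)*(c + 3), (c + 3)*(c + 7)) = c + 3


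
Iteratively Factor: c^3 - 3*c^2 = (c)*(c^2 - 3*c) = c*(c - 3)*(c)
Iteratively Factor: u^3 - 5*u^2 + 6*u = (u - 3)*(u^2 - 2*u) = (u - 3)*(u - 2)*(u)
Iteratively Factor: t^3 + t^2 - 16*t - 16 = (t + 1)*(t^2 - 16) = (t - 4)*(t + 1)*(t + 4)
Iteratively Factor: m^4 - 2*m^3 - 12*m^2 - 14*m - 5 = (m + 1)*(m^3 - 3*m^2 - 9*m - 5) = (m + 1)^2*(m^2 - 4*m - 5) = (m + 1)^3*(m - 5)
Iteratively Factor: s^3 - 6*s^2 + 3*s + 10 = (s + 1)*(s^2 - 7*s + 10) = (s - 5)*(s + 1)*(s - 2)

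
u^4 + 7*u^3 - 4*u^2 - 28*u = u*(u - 2)*(u + 2)*(u + 7)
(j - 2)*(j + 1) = j^2 - j - 2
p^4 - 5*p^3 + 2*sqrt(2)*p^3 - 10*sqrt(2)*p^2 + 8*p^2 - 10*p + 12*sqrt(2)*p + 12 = (p - 3)*(p - 2)*(p + sqrt(2))^2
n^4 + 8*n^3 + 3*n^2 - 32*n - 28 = (n - 2)*(n + 1)*(n + 2)*(n + 7)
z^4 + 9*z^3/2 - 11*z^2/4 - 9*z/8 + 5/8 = (z - 1/2)^2*(z + 1/2)*(z + 5)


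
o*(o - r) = o^2 - o*r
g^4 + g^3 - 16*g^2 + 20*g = g*(g - 2)^2*(g + 5)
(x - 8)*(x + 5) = x^2 - 3*x - 40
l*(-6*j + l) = -6*j*l + l^2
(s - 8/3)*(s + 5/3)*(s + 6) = s^3 + 5*s^2 - 94*s/9 - 80/3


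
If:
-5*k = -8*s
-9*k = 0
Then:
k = 0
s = 0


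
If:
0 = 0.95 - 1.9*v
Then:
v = 0.50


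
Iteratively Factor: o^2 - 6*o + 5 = (o - 5)*(o - 1)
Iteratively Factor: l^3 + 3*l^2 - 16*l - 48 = (l - 4)*(l^2 + 7*l + 12) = (l - 4)*(l + 3)*(l + 4)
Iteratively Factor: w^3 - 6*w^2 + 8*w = (w - 2)*(w^2 - 4*w) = w*(w - 2)*(w - 4)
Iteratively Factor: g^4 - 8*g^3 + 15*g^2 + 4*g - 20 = (g - 2)*(g^3 - 6*g^2 + 3*g + 10) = (g - 2)*(g + 1)*(g^2 - 7*g + 10) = (g - 5)*(g - 2)*(g + 1)*(g - 2)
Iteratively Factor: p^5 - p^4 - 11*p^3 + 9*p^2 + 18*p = (p - 2)*(p^4 + p^3 - 9*p^2 - 9*p) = (p - 2)*(p + 1)*(p^3 - 9*p) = p*(p - 2)*(p + 1)*(p^2 - 9) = p*(p - 2)*(p + 1)*(p + 3)*(p - 3)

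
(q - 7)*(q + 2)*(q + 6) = q^3 + q^2 - 44*q - 84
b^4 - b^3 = b^3*(b - 1)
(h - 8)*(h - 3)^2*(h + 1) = h^4 - 13*h^3 + 43*h^2 - 15*h - 72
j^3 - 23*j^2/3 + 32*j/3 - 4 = (j - 6)*(j - 1)*(j - 2/3)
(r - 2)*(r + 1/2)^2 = r^3 - r^2 - 7*r/4 - 1/2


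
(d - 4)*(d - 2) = d^2 - 6*d + 8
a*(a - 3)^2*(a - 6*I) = a^4 - 6*a^3 - 6*I*a^3 + 9*a^2 + 36*I*a^2 - 54*I*a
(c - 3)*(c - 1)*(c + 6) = c^3 + 2*c^2 - 21*c + 18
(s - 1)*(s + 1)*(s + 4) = s^3 + 4*s^2 - s - 4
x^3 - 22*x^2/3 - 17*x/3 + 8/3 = (x - 8)*(x - 1/3)*(x + 1)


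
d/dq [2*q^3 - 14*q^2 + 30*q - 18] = 6*q^2 - 28*q + 30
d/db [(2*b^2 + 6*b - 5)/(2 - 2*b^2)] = 3*(b^2 - b + 1)/(b^4 - 2*b^2 + 1)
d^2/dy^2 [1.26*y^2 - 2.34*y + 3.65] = 2.52000000000000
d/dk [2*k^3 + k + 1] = 6*k^2 + 1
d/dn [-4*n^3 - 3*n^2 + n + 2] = -12*n^2 - 6*n + 1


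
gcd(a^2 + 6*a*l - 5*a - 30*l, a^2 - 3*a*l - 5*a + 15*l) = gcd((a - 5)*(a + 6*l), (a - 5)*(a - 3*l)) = a - 5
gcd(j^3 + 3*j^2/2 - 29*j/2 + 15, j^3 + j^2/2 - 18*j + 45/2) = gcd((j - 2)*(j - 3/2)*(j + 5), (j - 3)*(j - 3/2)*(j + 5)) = j^2 + 7*j/2 - 15/2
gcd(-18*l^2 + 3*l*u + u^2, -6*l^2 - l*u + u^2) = -3*l + u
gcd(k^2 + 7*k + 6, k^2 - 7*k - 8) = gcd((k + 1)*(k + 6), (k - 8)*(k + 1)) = k + 1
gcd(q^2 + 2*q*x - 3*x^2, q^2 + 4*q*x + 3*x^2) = q + 3*x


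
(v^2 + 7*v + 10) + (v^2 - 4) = 2*v^2 + 7*v + 6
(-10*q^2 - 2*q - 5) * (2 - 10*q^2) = 100*q^4 + 20*q^3 + 30*q^2 - 4*q - 10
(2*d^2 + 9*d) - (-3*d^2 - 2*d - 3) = 5*d^2 + 11*d + 3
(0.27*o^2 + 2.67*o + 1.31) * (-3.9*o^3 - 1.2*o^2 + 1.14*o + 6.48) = -1.053*o^5 - 10.737*o^4 - 8.0052*o^3 + 3.2214*o^2 + 18.795*o + 8.4888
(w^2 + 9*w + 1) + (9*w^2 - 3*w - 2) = 10*w^2 + 6*w - 1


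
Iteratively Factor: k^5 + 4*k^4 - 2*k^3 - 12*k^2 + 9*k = (k + 3)*(k^4 + k^3 - 5*k^2 + 3*k) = (k - 1)*(k + 3)*(k^3 + 2*k^2 - 3*k) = (k - 1)*(k + 3)^2*(k^2 - k) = (k - 1)^2*(k + 3)^2*(k)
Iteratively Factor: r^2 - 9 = (r - 3)*(r + 3)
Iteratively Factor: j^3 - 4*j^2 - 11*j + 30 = (j + 3)*(j^2 - 7*j + 10) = (j - 5)*(j + 3)*(j - 2)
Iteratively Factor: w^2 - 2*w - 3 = (w + 1)*(w - 3)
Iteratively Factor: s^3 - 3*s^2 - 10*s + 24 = (s - 2)*(s^2 - s - 12) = (s - 2)*(s + 3)*(s - 4)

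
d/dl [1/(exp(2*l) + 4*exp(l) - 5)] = 2*(-exp(l) - 2)*exp(l)/(exp(2*l) + 4*exp(l) - 5)^2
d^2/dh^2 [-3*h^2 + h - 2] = -6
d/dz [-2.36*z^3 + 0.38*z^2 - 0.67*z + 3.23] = -7.08*z^2 + 0.76*z - 0.67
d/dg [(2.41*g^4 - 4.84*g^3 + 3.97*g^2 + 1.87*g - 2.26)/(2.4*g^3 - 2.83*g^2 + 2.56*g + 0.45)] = (5.784*g^6 - 13.6406*g^5 + 22.678*g^4 - 29.4188*g^3 + 25.1933*g^2 - 9.2186*g + 6.6271)/(5.76*g^6 - 13.584*g^5 + 20.2969*g^4 - 12.3296*g^3 + 4.0066*g^2 + 2.304*g + 0.2025)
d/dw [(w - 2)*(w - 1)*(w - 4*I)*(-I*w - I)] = -4*I*w^3 + 6*w^2*(-2 + I) + 2*w*(8 + I) + 4 - 2*I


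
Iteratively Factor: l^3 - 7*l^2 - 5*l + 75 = (l - 5)*(l^2 - 2*l - 15) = (l - 5)*(l + 3)*(l - 5)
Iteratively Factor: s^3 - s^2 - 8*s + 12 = (s + 3)*(s^2 - 4*s + 4) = (s - 2)*(s + 3)*(s - 2)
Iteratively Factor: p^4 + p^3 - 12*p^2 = (p + 4)*(p^3 - 3*p^2) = (p - 3)*(p + 4)*(p^2) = p*(p - 3)*(p + 4)*(p)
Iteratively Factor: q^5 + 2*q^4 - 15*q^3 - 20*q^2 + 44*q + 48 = (q + 1)*(q^4 + q^3 - 16*q^2 - 4*q + 48) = (q - 3)*(q + 1)*(q^3 + 4*q^2 - 4*q - 16) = (q - 3)*(q + 1)*(q + 4)*(q^2 - 4) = (q - 3)*(q + 1)*(q + 2)*(q + 4)*(q - 2)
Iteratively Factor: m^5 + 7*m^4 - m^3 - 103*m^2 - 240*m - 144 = (m + 4)*(m^4 + 3*m^3 - 13*m^2 - 51*m - 36) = (m + 1)*(m + 4)*(m^3 + 2*m^2 - 15*m - 36) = (m - 4)*(m + 1)*(m + 4)*(m^2 + 6*m + 9) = (m - 4)*(m + 1)*(m + 3)*(m + 4)*(m + 3)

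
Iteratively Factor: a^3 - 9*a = (a + 3)*(a^2 - 3*a) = a*(a + 3)*(a - 3)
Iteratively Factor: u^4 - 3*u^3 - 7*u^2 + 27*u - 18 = (u - 3)*(u^3 - 7*u + 6) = (u - 3)*(u - 1)*(u^2 + u - 6) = (u - 3)*(u - 1)*(u + 3)*(u - 2)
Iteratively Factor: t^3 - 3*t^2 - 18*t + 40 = (t - 2)*(t^2 - t - 20) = (t - 5)*(t - 2)*(t + 4)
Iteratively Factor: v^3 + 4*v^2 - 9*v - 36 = (v + 4)*(v^2 - 9) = (v + 3)*(v + 4)*(v - 3)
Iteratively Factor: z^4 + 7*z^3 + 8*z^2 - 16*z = (z + 4)*(z^3 + 3*z^2 - 4*z) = (z + 4)^2*(z^2 - z) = z*(z + 4)^2*(z - 1)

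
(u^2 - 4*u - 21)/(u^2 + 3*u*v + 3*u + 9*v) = (u - 7)/(u + 3*v)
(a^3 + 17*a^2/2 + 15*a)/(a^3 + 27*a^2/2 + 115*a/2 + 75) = a/(a + 5)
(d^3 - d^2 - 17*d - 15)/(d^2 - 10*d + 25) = (d^2 + 4*d + 3)/(d - 5)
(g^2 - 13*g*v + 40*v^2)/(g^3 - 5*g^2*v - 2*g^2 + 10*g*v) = (g - 8*v)/(g*(g - 2))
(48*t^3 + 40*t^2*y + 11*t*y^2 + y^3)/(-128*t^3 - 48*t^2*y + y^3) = (3*t + y)/(-8*t + y)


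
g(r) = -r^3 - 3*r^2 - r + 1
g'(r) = -3*r^2 - 6*r - 1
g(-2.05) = -0.94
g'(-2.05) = -1.31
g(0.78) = -2.08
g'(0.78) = -7.51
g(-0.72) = 0.54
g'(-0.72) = 1.76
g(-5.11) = 61.21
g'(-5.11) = -48.68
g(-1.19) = -0.37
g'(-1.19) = 1.89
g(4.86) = -189.51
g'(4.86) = -101.02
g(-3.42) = 9.33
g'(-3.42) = -15.57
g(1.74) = -15.09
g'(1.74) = -20.52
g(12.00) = -2171.00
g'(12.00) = -505.00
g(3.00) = -56.00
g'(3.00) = -46.00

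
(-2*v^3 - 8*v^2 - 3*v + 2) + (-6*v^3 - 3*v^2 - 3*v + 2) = -8*v^3 - 11*v^2 - 6*v + 4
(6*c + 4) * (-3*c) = -18*c^2 - 12*c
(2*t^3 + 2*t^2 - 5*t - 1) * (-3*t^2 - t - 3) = -6*t^5 - 8*t^4 + 7*t^3 + 2*t^2 + 16*t + 3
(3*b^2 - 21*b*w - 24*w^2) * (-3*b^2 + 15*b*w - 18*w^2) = -9*b^4 + 108*b^3*w - 297*b^2*w^2 + 18*b*w^3 + 432*w^4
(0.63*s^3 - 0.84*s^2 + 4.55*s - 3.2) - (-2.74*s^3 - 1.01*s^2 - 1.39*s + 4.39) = 3.37*s^3 + 0.17*s^2 + 5.94*s - 7.59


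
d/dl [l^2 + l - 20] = 2*l + 1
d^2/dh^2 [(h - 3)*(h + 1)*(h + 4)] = 6*h + 4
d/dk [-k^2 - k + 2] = -2*k - 1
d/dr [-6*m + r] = 1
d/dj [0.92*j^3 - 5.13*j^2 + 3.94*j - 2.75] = 2.76*j^2 - 10.26*j + 3.94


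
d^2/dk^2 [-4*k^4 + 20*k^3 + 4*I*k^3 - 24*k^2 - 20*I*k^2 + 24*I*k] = -48*k^2 + 24*k*(5 + I) - 48 - 40*I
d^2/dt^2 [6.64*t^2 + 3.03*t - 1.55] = 13.2800000000000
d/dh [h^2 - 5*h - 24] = 2*h - 5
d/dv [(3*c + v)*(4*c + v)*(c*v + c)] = c*(12*c^2 + 14*c*v + 7*c + 3*v^2 + 2*v)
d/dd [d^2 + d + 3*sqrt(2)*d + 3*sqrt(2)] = 2*d + 1 + 3*sqrt(2)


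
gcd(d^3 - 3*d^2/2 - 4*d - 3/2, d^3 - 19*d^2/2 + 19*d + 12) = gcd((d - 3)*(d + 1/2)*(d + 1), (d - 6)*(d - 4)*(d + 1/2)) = d + 1/2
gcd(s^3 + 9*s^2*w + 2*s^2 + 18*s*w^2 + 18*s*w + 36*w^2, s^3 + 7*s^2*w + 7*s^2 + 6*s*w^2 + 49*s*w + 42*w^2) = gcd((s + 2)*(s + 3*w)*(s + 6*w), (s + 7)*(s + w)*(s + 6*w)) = s + 6*w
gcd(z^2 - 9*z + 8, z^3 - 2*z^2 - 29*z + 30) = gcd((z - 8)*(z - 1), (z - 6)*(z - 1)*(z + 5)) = z - 1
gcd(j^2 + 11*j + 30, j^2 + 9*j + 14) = 1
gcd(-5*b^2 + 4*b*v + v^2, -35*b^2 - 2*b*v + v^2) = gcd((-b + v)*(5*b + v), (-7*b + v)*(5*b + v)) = 5*b + v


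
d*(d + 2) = d^2 + 2*d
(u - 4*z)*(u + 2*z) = u^2 - 2*u*z - 8*z^2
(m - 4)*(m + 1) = m^2 - 3*m - 4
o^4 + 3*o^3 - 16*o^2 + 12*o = o*(o - 2)*(o - 1)*(o + 6)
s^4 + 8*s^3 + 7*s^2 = s^2*(s + 1)*(s + 7)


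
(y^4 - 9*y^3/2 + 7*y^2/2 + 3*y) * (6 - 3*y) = -3*y^5 + 39*y^4/2 - 75*y^3/2 + 12*y^2 + 18*y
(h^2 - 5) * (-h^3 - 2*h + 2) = -h^5 + 3*h^3 + 2*h^2 + 10*h - 10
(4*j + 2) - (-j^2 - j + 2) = j^2 + 5*j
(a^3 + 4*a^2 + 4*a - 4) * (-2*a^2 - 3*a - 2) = -2*a^5 - 11*a^4 - 22*a^3 - 12*a^2 + 4*a + 8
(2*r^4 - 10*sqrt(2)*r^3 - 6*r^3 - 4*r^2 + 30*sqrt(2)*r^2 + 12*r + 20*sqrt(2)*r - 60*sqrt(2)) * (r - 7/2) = 2*r^5 - 10*sqrt(2)*r^4 - 13*r^4 + 17*r^3 + 65*sqrt(2)*r^3 - 85*sqrt(2)*r^2 + 26*r^2 - 130*sqrt(2)*r - 42*r + 210*sqrt(2)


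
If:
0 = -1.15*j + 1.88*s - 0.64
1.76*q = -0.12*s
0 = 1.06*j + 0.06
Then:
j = -0.06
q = -0.02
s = 0.31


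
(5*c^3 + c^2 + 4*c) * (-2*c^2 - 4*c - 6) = -10*c^5 - 22*c^4 - 42*c^3 - 22*c^2 - 24*c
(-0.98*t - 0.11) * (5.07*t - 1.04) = -4.9686*t^2 + 0.4615*t + 0.1144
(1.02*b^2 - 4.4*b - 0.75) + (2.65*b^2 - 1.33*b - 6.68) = 3.67*b^2 - 5.73*b - 7.43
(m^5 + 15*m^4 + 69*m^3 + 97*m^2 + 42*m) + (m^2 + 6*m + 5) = m^5 + 15*m^4 + 69*m^3 + 98*m^2 + 48*m + 5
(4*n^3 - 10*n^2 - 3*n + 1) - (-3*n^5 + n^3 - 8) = 3*n^5 + 3*n^3 - 10*n^2 - 3*n + 9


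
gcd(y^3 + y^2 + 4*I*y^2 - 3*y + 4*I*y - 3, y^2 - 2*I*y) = 1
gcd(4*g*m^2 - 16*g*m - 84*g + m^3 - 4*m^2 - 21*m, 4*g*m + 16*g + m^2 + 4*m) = 4*g + m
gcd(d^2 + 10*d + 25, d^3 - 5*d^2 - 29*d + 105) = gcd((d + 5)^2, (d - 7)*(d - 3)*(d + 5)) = d + 5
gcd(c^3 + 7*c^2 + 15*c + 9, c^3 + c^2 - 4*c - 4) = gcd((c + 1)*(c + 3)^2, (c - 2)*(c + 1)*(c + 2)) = c + 1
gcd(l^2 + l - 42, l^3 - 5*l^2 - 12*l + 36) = l - 6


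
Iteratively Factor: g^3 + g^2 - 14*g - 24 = (g + 3)*(g^2 - 2*g - 8) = (g - 4)*(g + 3)*(g + 2)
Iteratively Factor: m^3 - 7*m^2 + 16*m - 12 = (m - 2)*(m^2 - 5*m + 6) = (m - 3)*(m - 2)*(m - 2)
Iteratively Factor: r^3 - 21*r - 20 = (r - 5)*(r^2 + 5*r + 4) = (r - 5)*(r + 1)*(r + 4)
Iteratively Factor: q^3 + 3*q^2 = (q)*(q^2 + 3*q) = q*(q + 3)*(q)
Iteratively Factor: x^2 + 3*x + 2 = (x + 2)*(x + 1)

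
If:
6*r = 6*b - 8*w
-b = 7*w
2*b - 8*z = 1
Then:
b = 4*z + 1/2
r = 100*z/21 + 25/42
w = -4*z/7 - 1/14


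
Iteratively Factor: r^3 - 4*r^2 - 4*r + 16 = (r - 2)*(r^2 - 2*r - 8) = (r - 4)*(r - 2)*(r + 2)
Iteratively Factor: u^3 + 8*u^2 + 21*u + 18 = (u + 3)*(u^2 + 5*u + 6) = (u + 2)*(u + 3)*(u + 3)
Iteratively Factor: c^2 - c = (c - 1)*(c)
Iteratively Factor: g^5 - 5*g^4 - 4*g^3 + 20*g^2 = (g + 2)*(g^4 - 7*g^3 + 10*g^2) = g*(g + 2)*(g^3 - 7*g^2 + 10*g) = g*(g - 2)*(g + 2)*(g^2 - 5*g) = g*(g - 5)*(g - 2)*(g + 2)*(g)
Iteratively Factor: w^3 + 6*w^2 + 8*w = (w + 4)*(w^2 + 2*w) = w*(w + 4)*(w + 2)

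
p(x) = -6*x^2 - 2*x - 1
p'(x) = -12*x - 2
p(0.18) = -1.55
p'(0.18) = -4.16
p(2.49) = -43.18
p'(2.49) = -31.88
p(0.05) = -1.12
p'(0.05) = -2.60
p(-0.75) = -2.88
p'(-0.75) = 7.00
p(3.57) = -84.61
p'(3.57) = -44.84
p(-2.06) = -22.34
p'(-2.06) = 22.72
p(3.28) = -72.11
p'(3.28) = -41.36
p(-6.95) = -276.92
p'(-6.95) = 81.40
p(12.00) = -889.00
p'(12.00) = -146.00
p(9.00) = -505.00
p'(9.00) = -110.00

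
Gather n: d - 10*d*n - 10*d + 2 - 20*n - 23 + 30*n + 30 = -9*d + n*(10 - 10*d) + 9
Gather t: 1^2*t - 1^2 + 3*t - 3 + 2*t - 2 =6*t - 6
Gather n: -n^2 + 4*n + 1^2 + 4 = -n^2 + 4*n + 5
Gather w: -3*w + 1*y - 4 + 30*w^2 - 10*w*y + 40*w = 30*w^2 + w*(37 - 10*y) + y - 4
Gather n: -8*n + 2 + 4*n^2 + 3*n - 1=4*n^2 - 5*n + 1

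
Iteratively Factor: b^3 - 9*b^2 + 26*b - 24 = (b - 2)*(b^2 - 7*b + 12) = (b - 4)*(b - 2)*(b - 3)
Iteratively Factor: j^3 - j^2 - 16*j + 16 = (j + 4)*(j^2 - 5*j + 4) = (j - 4)*(j + 4)*(j - 1)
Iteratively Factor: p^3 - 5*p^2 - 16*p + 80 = (p - 5)*(p^2 - 16) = (p - 5)*(p - 4)*(p + 4)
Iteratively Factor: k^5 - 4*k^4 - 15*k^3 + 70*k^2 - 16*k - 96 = (k - 2)*(k^4 - 2*k^3 - 19*k^2 + 32*k + 48) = (k - 2)*(k + 4)*(k^3 - 6*k^2 + 5*k + 12) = (k - 2)*(k + 1)*(k + 4)*(k^2 - 7*k + 12) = (k - 3)*(k - 2)*(k + 1)*(k + 4)*(k - 4)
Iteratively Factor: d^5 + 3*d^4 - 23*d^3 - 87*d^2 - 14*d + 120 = (d - 5)*(d^4 + 8*d^3 + 17*d^2 - 2*d - 24) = (d - 5)*(d + 4)*(d^3 + 4*d^2 + d - 6) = (d - 5)*(d - 1)*(d + 4)*(d^2 + 5*d + 6) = (d - 5)*(d - 1)*(d + 3)*(d + 4)*(d + 2)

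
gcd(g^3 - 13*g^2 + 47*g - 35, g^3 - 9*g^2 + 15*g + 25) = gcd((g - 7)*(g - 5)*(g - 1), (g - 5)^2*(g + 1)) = g - 5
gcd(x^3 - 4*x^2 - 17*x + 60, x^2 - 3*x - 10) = x - 5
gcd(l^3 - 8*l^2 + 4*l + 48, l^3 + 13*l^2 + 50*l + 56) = l + 2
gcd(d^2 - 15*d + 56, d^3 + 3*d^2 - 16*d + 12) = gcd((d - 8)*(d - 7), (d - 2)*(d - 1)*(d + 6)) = 1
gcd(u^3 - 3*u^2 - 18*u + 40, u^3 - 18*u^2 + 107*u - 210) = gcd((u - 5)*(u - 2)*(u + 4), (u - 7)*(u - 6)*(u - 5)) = u - 5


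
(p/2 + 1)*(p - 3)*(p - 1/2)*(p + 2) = p^4/2 + p^3/4 - 17*p^2/4 - 4*p + 3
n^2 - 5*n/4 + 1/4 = (n - 1)*(n - 1/4)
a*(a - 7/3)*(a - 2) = a^3 - 13*a^2/3 + 14*a/3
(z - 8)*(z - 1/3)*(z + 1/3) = z^3 - 8*z^2 - z/9 + 8/9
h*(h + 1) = h^2 + h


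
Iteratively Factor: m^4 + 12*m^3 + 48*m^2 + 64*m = (m + 4)*(m^3 + 8*m^2 + 16*m) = (m + 4)^2*(m^2 + 4*m) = m*(m + 4)^2*(m + 4)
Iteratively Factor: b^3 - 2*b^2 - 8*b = (b + 2)*(b^2 - 4*b) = b*(b + 2)*(b - 4)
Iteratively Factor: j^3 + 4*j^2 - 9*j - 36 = (j - 3)*(j^2 + 7*j + 12) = (j - 3)*(j + 3)*(j + 4)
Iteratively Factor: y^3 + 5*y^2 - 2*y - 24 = (y - 2)*(y^2 + 7*y + 12) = (y - 2)*(y + 3)*(y + 4)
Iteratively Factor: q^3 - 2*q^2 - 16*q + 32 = (q - 2)*(q^2 - 16) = (q - 4)*(q - 2)*(q + 4)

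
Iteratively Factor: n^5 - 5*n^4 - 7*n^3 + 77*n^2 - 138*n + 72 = (n - 3)*(n^4 - 2*n^3 - 13*n^2 + 38*n - 24) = (n - 3)*(n - 1)*(n^3 - n^2 - 14*n + 24) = (n - 3)*(n - 1)*(n + 4)*(n^2 - 5*n + 6) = (n - 3)*(n - 2)*(n - 1)*(n + 4)*(n - 3)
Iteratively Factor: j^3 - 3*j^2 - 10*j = (j)*(j^2 - 3*j - 10) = j*(j - 5)*(j + 2)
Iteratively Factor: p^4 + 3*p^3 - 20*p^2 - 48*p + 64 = (p + 4)*(p^3 - p^2 - 16*p + 16) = (p - 4)*(p + 4)*(p^2 + 3*p - 4) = (p - 4)*(p - 1)*(p + 4)*(p + 4)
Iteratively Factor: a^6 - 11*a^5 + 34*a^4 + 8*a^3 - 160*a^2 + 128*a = (a + 2)*(a^5 - 13*a^4 + 60*a^3 - 112*a^2 + 64*a) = (a - 4)*(a + 2)*(a^4 - 9*a^3 + 24*a^2 - 16*a) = a*(a - 4)*(a + 2)*(a^3 - 9*a^2 + 24*a - 16) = a*(a - 4)*(a - 1)*(a + 2)*(a^2 - 8*a + 16) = a*(a - 4)^2*(a - 1)*(a + 2)*(a - 4)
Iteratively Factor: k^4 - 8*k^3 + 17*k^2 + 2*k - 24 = (k - 4)*(k^3 - 4*k^2 + k + 6) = (k - 4)*(k + 1)*(k^2 - 5*k + 6) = (k - 4)*(k - 2)*(k + 1)*(k - 3)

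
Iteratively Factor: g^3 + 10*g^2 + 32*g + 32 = (g + 4)*(g^2 + 6*g + 8) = (g + 4)^2*(g + 2)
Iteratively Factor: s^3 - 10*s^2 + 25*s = (s)*(s^2 - 10*s + 25) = s*(s - 5)*(s - 5)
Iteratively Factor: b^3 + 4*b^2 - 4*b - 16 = (b - 2)*(b^2 + 6*b + 8) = (b - 2)*(b + 4)*(b + 2)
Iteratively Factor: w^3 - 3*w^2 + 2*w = (w - 1)*(w^2 - 2*w) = w*(w - 1)*(w - 2)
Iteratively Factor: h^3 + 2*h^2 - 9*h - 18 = (h - 3)*(h^2 + 5*h + 6) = (h - 3)*(h + 2)*(h + 3)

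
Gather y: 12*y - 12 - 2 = 12*y - 14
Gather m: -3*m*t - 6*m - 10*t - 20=m*(-3*t - 6) - 10*t - 20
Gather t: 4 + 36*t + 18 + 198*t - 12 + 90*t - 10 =324*t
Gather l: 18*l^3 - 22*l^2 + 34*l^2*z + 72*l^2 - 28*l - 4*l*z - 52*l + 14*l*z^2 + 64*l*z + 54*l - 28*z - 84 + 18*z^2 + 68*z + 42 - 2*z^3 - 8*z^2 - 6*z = 18*l^3 + l^2*(34*z + 50) + l*(14*z^2 + 60*z - 26) - 2*z^3 + 10*z^2 + 34*z - 42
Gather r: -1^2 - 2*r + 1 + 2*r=0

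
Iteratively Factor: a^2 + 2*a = (a)*(a + 2)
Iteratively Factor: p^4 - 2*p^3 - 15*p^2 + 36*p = (p - 3)*(p^3 + p^2 - 12*p) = (p - 3)^2*(p^2 + 4*p) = p*(p - 3)^2*(p + 4)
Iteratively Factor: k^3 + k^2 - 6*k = (k - 2)*(k^2 + 3*k) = k*(k - 2)*(k + 3)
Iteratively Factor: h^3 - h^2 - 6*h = (h)*(h^2 - h - 6) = h*(h - 3)*(h + 2)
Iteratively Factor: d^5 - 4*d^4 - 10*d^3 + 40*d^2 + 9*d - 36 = (d + 1)*(d^4 - 5*d^3 - 5*d^2 + 45*d - 36) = (d - 3)*(d + 1)*(d^3 - 2*d^2 - 11*d + 12) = (d - 4)*(d - 3)*(d + 1)*(d^2 + 2*d - 3) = (d - 4)*(d - 3)*(d - 1)*(d + 1)*(d + 3)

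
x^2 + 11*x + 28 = (x + 4)*(x + 7)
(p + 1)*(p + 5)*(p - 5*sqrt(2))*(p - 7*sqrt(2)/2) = p^4 - 17*sqrt(2)*p^3/2 + 6*p^3 - 51*sqrt(2)*p^2 + 40*p^2 - 85*sqrt(2)*p/2 + 210*p + 175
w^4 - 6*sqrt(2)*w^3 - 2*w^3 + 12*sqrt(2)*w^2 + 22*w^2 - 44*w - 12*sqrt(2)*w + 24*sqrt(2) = (w - 2)*(w - 3*sqrt(2))*(w - 2*sqrt(2))*(w - sqrt(2))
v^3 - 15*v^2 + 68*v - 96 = (v - 8)*(v - 4)*(v - 3)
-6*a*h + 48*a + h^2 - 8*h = (-6*a + h)*(h - 8)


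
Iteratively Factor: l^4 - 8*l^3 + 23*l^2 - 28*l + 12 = (l - 1)*(l^3 - 7*l^2 + 16*l - 12) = (l - 3)*(l - 1)*(l^2 - 4*l + 4) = (l - 3)*(l - 2)*(l - 1)*(l - 2)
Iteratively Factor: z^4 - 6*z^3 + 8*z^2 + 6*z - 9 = (z - 1)*(z^3 - 5*z^2 + 3*z + 9) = (z - 1)*(z + 1)*(z^2 - 6*z + 9) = (z - 3)*(z - 1)*(z + 1)*(z - 3)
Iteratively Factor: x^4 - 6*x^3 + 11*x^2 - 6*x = (x - 3)*(x^3 - 3*x^2 + 2*x) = (x - 3)*(x - 1)*(x^2 - 2*x) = (x - 3)*(x - 2)*(x - 1)*(x)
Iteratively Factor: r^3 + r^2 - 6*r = (r)*(r^2 + r - 6) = r*(r + 3)*(r - 2)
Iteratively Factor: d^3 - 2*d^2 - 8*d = (d + 2)*(d^2 - 4*d) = d*(d + 2)*(d - 4)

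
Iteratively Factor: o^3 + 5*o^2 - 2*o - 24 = (o + 3)*(o^2 + 2*o - 8) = (o - 2)*(o + 3)*(o + 4)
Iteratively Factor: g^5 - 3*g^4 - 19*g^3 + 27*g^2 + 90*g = (g)*(g^4 - 3*g^3 - 19*g^2 + 27*g + 90) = g*(g - 3)*(g^3 - 19*g - 30) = g*(g - 3)*(g + 3)*(g^2 - 3*g - 10) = g*(g - 3)*(g + 2)*(g + 3)*(g - 5)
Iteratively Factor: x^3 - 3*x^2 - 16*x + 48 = (x - 4)*(x^2 + x - 12) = (x - 4)*(x - 3)*(x + 4)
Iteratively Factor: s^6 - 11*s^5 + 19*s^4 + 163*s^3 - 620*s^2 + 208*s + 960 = (s - 3)*(s^5 - 8*s^4 - 5*s^3 + 148*s^2 - 176*s - 320) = (s - 4)*(s - 3)*(s^4 - 4*s^3 - 21*s^2 + 64*s + 80) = (s - 4)*(s - 3)*(s + 4)*(s^3 - 8*s^2 + 11*s + 20) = (s - 4)^2*(s - 3)*(s + 4)*(s^2 - 4*s - 5) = (s - 4)^2*(s - 3)*(s + 1)*(s + 4)*(s - 5)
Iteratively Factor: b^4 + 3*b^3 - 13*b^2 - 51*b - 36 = (b + 1)*(b^3 + 2*b^2 - 15*b - 36) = (b + 1)*(b + 3)*(b^2 - b - 12) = (b + 1)*(b + 3)^2*(b - 4)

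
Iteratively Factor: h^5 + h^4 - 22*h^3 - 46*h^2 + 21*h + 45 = (h + 3)*(h^4 - 2*h^3 - 16*h^2 + 2*h + 15) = (h - 5)*(h + 3)*(h^3 + 3*h^2 - h - 3) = (h - 5)*(h + 1)*(h + 3)*(h^2 + 2*h - 3) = (h - 5)*(h + 1)*(h + 3)^2*(h - 1)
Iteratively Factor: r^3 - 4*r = (r)*(r^2 - 4) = r*(r - 2)*(r + 2)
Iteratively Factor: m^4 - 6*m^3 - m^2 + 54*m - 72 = (m - 4)*(m^3 - 2*m^2 - 9*m + 18) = (m - 4)*(m + 3)*(m^2 - 5*m + 6) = (m - 4)*(m - 3)*(m + 3)*(m - 2)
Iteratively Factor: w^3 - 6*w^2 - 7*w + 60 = (w - 4)*(w^2 - 2*w - 15) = (w - 4)*(w + 3)*(w - 5)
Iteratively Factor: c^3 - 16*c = (c)*(c^2 - 16) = c*(c + 4)*(c - 4)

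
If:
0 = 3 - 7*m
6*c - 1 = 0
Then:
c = 1/6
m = 3/7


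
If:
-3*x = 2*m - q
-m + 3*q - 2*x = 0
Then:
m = -7*x/5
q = x/5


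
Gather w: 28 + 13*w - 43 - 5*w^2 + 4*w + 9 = -5*w^2 + 17*w - 6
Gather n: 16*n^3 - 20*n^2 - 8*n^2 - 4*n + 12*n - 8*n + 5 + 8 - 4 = 16*n^3 - 28*n^2 + 9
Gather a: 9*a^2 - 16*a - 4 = 9*a^2 - 16*a - 4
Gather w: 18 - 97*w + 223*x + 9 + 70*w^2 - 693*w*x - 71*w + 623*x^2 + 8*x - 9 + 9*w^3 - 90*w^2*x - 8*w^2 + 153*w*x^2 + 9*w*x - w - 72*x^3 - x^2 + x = 9*w^3 + w^2*(62 - 90*x) + w*(153*x^2 - 684*x - 169) - 72*x^3 + 622*x^2 + 232*x + 18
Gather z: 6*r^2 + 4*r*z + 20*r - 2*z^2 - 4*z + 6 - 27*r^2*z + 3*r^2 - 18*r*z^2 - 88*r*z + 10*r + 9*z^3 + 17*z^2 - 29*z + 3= 9*r^2 + 30*r + 9*z^3 + z^2*(15 - 18*r) + z*(-27*r^2 - 84*r - 33) + 9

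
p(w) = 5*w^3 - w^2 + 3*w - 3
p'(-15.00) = 3408.00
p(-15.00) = -17148.00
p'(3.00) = 132.00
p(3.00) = 132.00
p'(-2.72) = 119.42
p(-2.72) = -119.18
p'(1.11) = 19.26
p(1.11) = 5.94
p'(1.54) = 35.49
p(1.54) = 17.51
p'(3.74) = 205.33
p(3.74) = 255.80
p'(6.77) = 676.95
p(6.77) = 1522.92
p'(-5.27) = 430.13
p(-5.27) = -778.40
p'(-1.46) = 37.89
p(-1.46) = -25.07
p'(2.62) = 100.73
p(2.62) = 87.92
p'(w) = 15*w^2 - 2*w + 3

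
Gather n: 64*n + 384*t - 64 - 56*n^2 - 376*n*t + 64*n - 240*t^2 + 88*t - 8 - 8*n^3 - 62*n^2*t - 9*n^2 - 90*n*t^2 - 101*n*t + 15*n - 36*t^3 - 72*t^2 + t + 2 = -8*n^3 + n^2*(-62*t - 65) + n*(-90*t^2 - 477*t + 143) - 36*t^3 - 312*t^2 + 473*t - 70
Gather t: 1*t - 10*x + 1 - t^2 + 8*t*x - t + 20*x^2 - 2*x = -t^2 + 8*t*x + 20*x^2 - 12*x + 1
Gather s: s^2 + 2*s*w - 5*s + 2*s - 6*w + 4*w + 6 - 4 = s^2 + s*(2*w - 3) - 2*w + 2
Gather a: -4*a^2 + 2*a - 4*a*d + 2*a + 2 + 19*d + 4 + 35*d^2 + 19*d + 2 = -4*a^2 + a*(4 - 4*d) + 35*d^2 + 38*d + 8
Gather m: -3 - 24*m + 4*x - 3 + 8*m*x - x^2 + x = m*(8*x - 24) - x^2 + 5*x - 6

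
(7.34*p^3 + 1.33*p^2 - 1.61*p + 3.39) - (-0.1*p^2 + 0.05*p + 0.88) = 7.34*p^3 + 1.43*p^2 - 1.66*p + 2.51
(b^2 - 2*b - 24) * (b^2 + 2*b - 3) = b^4 - 31*b^2 - 42*b + 72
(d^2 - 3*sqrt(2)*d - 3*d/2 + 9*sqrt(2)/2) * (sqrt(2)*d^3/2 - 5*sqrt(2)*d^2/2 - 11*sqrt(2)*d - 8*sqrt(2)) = sqrt(2)*d^5/2 - 13*sqrt(2)*d^4/4 - 3*d^4 - 29*sqrt(2)*d^3/4 + 39*d^3/2 + 17*sqrt(2)*d^2/2 + 87*d^2/2 - 51*d + 12*sqrt(2)*d - 72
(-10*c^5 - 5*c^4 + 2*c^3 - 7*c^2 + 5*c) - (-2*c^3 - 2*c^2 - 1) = -10*c^5 - 5*c^4 + 4*c^3 - 5*c^2 + 5*c + 1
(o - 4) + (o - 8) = 2*o - 12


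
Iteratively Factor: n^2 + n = (n)*(n + 1)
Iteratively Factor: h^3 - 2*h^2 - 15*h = (h + 3)*(h^2 - 5*h) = (h - 5)*(h + 3)*(h)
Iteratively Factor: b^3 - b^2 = (b)*(b^2 - b) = b^2*(b - 1)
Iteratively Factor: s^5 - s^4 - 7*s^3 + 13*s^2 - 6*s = (s)*(s^4 - s^3 - 7*s^2 + 13*s - 6) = s*(s - 1)*(s^3 - 7*s + 6) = s*(s - 1)^2*(s^2 + s - 6) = s*(s - 1)^2*(s + 3)*(s - 2)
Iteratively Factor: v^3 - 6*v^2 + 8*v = (v - 4)*(v^2 - 2*v) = (v - 4)*(v - 2)*(v)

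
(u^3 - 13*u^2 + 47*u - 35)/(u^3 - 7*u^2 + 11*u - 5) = (u - 7)/(u - 1)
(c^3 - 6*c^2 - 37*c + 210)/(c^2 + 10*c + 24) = (c^2 - 12*c + 35)/(c + 4)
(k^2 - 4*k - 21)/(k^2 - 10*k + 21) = (k + 3)/(k - 3)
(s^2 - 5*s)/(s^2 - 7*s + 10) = s/(s - 2)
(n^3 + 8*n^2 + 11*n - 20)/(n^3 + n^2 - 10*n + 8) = (n + 5)/(n - 2)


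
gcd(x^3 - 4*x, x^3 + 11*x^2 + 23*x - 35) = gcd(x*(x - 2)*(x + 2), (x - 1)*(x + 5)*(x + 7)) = 1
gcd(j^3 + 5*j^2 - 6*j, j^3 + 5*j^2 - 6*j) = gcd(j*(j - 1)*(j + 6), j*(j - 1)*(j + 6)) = j^3 + 5*j^2 - 6*j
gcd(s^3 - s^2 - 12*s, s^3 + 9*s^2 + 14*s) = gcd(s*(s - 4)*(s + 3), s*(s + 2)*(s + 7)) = s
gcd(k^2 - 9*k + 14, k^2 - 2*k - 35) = k - 7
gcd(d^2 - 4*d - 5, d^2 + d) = d + 1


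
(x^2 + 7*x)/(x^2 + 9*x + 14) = x/(x + 2)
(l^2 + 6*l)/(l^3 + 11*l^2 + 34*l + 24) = l/(l^2 + 5*l + 4)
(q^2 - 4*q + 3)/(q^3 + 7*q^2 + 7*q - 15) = (q - 3)/(q^2 + 8*q + 15)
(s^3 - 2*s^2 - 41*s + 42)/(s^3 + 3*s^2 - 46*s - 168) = (s - 1)/(s + 4)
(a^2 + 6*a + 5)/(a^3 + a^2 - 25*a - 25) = 1/(a - 5)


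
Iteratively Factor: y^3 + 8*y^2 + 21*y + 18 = (y + 2)*(y^2 + 6*y + 9) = (y + 2)*(y + 3)*(y + 3)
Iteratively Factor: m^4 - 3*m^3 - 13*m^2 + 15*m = (m)*(m^3 - 3*m^2 - 13*m + 15) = m*(m - 5)*(m^2 + 2*m - 3) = m*(m - 5)*(m + 3)*(m - 1)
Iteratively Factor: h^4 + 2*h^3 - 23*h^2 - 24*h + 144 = (h - 3)*(h^3 + 5*h^2 - 8*h - 48) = (h - 3)*(h + 4)*(h^2 + h - 12) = (h - 3)^2*(h + 4)*(h + 4)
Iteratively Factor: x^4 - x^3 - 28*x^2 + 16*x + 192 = (x - 4)*(x^3 + 3*x^2 - 16*x - 48) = (x - 4)*(x + 4)*(x^2 - x - 12) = (x - 4)*(x + 3)*(x + 4)*(x - 4)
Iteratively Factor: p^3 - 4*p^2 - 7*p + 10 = (p - 5)*(p^2 + p - 2) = (p - 5)*(p - 1)*(p + 2)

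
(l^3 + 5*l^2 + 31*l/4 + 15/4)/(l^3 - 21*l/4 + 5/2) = (2*l^2 + 5*l + 3)/(2*l^2 - 5*l + 2)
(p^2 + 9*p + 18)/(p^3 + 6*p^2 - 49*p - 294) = (p + 3)/(p^2 - 49)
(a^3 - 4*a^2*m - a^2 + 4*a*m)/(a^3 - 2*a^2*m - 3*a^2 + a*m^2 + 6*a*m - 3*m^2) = a*(a^2 - 4*a*m - a + 4*m)/(a^3 - 2*a^2*m - 3*a^2 + a*m^2 + 6*a*m - 3*m^2)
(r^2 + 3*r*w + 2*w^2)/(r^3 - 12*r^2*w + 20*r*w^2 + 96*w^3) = (r + w)/(r^2 - 14*r*w + 48*w^2)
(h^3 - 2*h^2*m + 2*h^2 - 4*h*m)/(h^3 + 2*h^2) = (h - 2*m)/h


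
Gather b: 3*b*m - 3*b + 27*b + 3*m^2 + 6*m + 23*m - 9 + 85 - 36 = b*(3*m + 24) + 3*m^2 + 29*m + 40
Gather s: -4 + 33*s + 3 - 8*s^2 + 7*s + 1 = -8*s^2 + 40*s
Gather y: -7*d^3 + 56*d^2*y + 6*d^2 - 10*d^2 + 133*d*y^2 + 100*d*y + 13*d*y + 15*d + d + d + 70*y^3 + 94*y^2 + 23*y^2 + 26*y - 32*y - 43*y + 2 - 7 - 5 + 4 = -7*d^3 - 4*d^2 + 17*d + 70*y^3 + y^2*(133*d + 117) + y*(56*d^2 + 113*d - 49) - 6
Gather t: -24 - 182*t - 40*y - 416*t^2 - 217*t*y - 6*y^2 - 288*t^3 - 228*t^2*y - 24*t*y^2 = -288*t^3 + t^2*(-228*y - 416) + t*(-24*y^2 - 217*y - 182) - 6*y^2 - 40*y - 24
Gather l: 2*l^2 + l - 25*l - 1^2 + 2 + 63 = 2*l^2 - 24*l + 64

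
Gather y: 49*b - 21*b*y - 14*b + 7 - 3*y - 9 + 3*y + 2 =-21*b*y + 35*b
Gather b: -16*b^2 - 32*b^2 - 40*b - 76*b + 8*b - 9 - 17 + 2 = -48*b^2 - 108*b - 24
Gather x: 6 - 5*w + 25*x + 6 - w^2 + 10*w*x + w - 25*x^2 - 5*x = -w^2 - 4*w - 25*x^2 + x*(10*w + 20) + 12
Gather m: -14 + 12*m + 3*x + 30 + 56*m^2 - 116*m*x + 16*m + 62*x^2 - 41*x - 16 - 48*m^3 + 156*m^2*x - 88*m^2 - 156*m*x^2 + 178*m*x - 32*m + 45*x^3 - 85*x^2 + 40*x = -48*m^3 + m^2*(156*x - 32) + m*(-156*x^2 + 62*x - 4) + 45*x^3 - 23*x^2 + 2*x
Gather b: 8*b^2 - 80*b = 8*b^2 - 80*b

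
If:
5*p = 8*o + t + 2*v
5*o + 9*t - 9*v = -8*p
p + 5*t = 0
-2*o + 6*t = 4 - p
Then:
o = -344/213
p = -820/213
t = 164/213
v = -252/71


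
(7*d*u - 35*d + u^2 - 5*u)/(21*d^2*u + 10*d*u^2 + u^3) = (u - 5)/(u*(3*d + u))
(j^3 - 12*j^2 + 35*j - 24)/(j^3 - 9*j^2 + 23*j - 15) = (j - 8)/(j - 5)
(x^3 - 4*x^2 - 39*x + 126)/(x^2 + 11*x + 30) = (x^2 - 10*x + 21)/(x + 5)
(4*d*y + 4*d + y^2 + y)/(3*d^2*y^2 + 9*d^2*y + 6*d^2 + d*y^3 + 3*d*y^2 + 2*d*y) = (4*d + y)/(d*(3*d*y + 6*d + y^2 + 2*y))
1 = 1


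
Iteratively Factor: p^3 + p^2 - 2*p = (p - 1)*(p^2 + 2*p) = (p - 1)*(p + 2)*(p)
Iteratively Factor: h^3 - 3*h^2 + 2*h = (h - 1)*(h^2 - 2*h) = h*(h - 1)*(h - 2)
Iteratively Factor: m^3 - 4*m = (m)*(m^2 - 4) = m*(m + 2)*(m - 2)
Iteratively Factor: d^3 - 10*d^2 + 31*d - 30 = (d - 3)*(d^2 - 7*d + 10) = (d - 5)*(d - 3)*(d - 2)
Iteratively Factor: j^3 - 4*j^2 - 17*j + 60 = (j - 3)*(j^2 - j - 20) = (j - 5)*(j - 3)*(j + 4)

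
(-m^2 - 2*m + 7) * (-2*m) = 2*m^3 + 4*m^2 - 14*m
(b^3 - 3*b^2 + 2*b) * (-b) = -b^4 + 3*b^3 - 2*b^2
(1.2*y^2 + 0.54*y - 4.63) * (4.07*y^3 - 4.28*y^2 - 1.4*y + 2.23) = 4.884*y^5 - 2.9382*y^4 - 22.8353*y^3 + 21.7364*y^2 + 7.6862*y - 10.3249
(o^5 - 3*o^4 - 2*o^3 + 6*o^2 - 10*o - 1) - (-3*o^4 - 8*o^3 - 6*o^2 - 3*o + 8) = o^5 + 6*o^3 + 12*o^2 - 7*o - 9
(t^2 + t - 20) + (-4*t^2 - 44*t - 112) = -3*t^2 - 43*t - 132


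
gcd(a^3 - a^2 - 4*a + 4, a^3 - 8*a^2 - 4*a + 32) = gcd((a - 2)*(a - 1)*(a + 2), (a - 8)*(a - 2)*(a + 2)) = a^2 - 4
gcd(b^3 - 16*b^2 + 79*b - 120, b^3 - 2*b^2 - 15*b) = b - 5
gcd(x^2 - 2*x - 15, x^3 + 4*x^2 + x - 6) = x + 3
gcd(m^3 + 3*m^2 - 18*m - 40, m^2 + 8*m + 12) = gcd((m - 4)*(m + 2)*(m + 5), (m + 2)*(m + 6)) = m + 2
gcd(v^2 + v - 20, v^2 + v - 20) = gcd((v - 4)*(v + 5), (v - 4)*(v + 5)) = v^2 + v - 20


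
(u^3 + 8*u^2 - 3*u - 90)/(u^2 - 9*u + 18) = (u^2 + 11*u + 30)/(u - 6)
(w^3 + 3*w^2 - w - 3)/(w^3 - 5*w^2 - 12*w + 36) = (w^2 - 1)/(w^2 - 8*w + 12)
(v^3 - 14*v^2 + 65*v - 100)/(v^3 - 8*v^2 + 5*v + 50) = (v - 4)/(v + 2)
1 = 1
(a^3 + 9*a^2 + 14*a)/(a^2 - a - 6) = a*(a + 7)/(a - 3)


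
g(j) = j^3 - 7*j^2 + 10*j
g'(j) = 3*j^2 - 14*j + 10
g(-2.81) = -105.56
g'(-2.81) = 73.03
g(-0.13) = -1.42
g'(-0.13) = 11.87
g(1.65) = 1.93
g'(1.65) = -4.93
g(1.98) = 0.12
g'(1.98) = -5.96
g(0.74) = 3.97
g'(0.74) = 1.28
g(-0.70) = -10.77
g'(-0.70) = 21.27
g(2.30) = -1.86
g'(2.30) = -6.33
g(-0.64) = -9.53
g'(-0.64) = 20.19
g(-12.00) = -2856.00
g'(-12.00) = 610.00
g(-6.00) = -528.00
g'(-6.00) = 202.00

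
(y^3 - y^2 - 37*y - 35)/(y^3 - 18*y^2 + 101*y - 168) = (y^2 + 6*y + 5)/(y^2 - 11*y + 24)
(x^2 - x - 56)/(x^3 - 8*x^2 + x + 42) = (x^2 - x - 56)/(x^3 - 8*x^2 + x + 42)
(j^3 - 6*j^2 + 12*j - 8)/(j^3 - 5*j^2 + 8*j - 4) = (j - 2)/(j - 1)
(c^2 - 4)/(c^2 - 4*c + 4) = (c + 2)/(c - 2)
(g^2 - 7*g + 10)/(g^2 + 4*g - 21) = (g^2 - 7*g + 10)/(g^2 + 4*g - 21)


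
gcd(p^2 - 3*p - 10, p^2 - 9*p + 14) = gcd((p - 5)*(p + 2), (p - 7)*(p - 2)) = 1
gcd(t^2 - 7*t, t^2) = t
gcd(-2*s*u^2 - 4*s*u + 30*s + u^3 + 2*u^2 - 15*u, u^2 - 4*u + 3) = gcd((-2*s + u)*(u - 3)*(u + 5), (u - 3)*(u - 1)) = u - 3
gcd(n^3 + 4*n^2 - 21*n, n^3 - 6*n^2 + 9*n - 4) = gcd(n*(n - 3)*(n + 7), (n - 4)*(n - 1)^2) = 1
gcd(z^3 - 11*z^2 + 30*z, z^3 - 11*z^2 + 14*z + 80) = z - 5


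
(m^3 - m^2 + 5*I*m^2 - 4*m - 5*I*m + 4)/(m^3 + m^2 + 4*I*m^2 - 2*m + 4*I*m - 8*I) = (m + I)/(m + 2)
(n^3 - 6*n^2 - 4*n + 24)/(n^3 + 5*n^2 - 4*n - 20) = (n - 6)/(n + 5)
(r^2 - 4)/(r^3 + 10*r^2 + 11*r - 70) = (r + 2)/(r^2 + 12*r + 35)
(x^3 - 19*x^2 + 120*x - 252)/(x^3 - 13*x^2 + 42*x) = (x - 6)/x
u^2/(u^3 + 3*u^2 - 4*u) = u/(u^2 + 3*u - 4)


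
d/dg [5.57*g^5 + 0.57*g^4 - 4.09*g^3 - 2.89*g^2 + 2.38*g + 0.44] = 27.85*g^4 + 2.28*g^3 - 12.27*g^2 - 5.78*g + 2.38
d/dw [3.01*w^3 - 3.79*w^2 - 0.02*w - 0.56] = 9.03*w^2 - 7.58*w - 0.02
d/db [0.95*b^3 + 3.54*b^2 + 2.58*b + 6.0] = 2.85*b^2 + 7.08*b + 2.58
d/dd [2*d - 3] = 2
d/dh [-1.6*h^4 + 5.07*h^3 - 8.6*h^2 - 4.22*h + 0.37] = -6.4*h^3 + 15.21*h^2 - 17.2*h - 4.22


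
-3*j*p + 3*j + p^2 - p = (-3*j + p)*(p - 1)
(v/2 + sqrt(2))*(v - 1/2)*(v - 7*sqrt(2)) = v^3/2 - 5*sqrt(2)*v^2/2 - v^2/4 - 14*v + 5*sqrt(2)*v/4 + 7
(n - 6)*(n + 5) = n^2 - n - 30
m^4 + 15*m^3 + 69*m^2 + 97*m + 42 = (m + 1)^2*(m + 6)*(m + 7)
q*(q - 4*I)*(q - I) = q^3 - 5*I*q^2 - 4*q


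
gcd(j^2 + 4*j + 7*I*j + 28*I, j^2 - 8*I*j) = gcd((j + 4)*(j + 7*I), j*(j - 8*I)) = 1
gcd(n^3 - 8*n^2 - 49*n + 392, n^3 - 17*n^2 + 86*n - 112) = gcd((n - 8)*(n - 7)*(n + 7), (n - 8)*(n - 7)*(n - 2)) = n^2 - 15*n + 56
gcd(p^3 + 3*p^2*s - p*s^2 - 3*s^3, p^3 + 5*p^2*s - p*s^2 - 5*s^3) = p^2 - s^2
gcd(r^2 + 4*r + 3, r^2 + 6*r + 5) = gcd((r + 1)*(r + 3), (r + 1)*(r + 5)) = r + 1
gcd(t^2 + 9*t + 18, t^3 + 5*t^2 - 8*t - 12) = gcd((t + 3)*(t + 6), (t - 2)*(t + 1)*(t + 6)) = t + 6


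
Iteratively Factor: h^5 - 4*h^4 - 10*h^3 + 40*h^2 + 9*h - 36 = (h - 4)*(h^4 - 10*h^2 + 9) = (h - 4)*(h - 3)*(h^3 + 3*h^2 - h - 3) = (h - 4)*(h - 3)*(h - 1)*(h^2 + 4*h + 3) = (h - 4)*(h - 3)*(h - 1)*(h + 1)*(h + 3)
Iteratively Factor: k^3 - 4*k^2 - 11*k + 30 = (k - 2)*(k^2 - 2*k - 15) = (k - 2)*(k + 3)*(k - 5)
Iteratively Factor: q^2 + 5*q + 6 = (q + 2)*(q + 3)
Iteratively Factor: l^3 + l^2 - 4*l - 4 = (l + 2)*(l^2 - l - 2) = (l + 1)*(l + 2)*(l - 2)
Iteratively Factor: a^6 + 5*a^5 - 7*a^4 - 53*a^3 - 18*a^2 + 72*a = (a)*(a^5 + 5*a^4 - 7*a^3 - 53*a^2 - 18*a + 72) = a*(a - 3)*(a^4 + 8*a^3 + 17*a^2 - 2*a - 24) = a*(a - 3)*(a - 1)*(a^3 + 9*a^2 + 26*a + 24) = a*(a - 3)*(a - 1)*(a + 4)*(a^2 + 5*a + 6) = a*(a - 3)*(a - 1)*(a + 2)*(a + 4)*(a + 3)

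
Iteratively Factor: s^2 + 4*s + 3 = (s + 3)*(s + 1)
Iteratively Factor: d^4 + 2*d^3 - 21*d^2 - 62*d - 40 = (d + 1)*(d^3 + d^2 - 22*d - 40) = (d + 1)*(d + 4)*(d^2 - 3*d - 10) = (d - 5)*(d + 1)*(d + 4)*(d + 2)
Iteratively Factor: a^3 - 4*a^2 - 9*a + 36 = (a + 3)*(a^2 - 7*a + 12) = (a - 3)*(a + 3)*(a - 4)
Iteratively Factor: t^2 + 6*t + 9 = (t + 3)*(t + 3)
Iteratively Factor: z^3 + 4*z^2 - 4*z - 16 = (z - 2)*(z^2 + 6*z + 8) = (z - 2)*(z + 2)*(z + 4)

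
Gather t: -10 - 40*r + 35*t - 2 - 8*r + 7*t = -48*r + 42*t - 12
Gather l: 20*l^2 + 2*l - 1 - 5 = 20*l^2 + 2*l - 6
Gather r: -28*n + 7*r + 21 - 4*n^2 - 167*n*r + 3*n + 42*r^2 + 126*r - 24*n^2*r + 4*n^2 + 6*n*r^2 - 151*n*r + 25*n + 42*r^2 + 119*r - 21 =r^2*(6*n + 84) + r*(-24*n^2 - 318*n + 252)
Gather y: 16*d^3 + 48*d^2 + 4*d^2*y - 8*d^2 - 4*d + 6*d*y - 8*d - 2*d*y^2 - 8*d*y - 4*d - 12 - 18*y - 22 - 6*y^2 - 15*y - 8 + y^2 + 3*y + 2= 16*d^3 + 40*d^2 - 16*d + y^2*(-2*d - 5) + y*(4*d^2 - 2*d - 30) - 40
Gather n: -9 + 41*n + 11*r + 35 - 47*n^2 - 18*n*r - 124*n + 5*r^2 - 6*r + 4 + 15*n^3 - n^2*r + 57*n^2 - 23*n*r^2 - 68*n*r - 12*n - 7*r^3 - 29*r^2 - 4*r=15*n^3 + n^2*(10 - r) + n*(-23*r^2 - 86*r - 95) - 7*r^3 - 24*r^2 + r + 30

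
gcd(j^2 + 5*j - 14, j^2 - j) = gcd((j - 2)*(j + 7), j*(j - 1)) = 1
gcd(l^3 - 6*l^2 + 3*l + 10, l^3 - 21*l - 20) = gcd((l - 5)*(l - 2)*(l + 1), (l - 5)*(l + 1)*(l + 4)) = l^2 - 4*l - 5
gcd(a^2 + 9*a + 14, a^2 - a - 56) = a + 7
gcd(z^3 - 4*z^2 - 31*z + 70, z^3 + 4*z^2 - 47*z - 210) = z^2 - 2*z - 35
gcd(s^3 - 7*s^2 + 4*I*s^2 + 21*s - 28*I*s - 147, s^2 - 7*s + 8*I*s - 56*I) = s - 7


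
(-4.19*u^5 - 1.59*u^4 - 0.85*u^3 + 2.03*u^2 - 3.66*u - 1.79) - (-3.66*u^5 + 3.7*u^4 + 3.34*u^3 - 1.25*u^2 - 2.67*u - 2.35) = -0.53*u^5 - 5.29*u^4 - 4.19*u^3 + 3.28*u^2 - 0.99*u + 0.56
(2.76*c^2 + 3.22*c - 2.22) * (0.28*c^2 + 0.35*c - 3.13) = 0.7728*c^4 + 1.8676*c^3 - 8.1334*c^2 - 10.8556*c + 6.9486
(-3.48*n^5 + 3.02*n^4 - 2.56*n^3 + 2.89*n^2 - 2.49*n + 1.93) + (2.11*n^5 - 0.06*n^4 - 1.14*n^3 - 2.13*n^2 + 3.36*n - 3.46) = -1.37*n^5 + 2.96*n^4 - 3.7*n^3 + 0.76*n^2 + 0.87*n - 1.53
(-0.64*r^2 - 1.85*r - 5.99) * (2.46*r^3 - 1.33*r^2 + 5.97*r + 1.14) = -1.5744*r^5 - 3.6998*r^4 - 16.0957*r^3 - 3.8074*r^2 - 37.8693*r - 6.8286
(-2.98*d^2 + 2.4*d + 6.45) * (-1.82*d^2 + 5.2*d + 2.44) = 5.4236*d^4 - 19.864*d^3 - 6.5302*d^2 + 39.396*d + 15.738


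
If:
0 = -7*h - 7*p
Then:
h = -p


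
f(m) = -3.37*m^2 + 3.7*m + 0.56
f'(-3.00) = 23.92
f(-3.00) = -40.87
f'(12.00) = -77.18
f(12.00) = -440.32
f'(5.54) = -33.64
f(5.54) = -82.37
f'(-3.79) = 29.24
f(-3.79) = -61.87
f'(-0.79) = 9.02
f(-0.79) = -4.47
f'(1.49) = -6.34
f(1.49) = -1.41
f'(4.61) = -27.37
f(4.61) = -54.00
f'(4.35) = -25.62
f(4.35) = -47.11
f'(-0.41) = 6.46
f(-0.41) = -1.52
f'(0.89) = -2.30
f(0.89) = 1.18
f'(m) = 3.7 - 6.74*m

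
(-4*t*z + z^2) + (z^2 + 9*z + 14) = -4*t*z + 2*z^2 + 9*z + 14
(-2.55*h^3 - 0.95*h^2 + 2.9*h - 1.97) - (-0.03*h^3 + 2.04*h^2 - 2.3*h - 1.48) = -2.52*h^3 - 2.99*h^2 + 5.2*h - 0.49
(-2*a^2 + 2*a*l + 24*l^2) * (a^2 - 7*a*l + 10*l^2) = -2*a^4 + 16*a^3*l - 10*a^2*l^2 - 148*a*l^3 + 240*l^4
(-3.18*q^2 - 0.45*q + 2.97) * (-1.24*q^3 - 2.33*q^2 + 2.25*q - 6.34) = 3.9432*q^5 + 7.9674*q^4 - 9.7893*q^3 + 12.2286*q^2 + 9.5355*q - 18.8298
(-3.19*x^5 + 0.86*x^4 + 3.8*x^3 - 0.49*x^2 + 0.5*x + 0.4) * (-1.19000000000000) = 3.7961*x^5 - 1.0234*x^4 - 4.522*x^3 + 0.5831*x^2 - 0.595*x - 0.476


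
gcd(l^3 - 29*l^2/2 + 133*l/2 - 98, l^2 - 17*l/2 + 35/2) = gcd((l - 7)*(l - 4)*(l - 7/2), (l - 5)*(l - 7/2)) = l - 7/2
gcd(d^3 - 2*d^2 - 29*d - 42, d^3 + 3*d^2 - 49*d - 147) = d^2 - 4*d - 21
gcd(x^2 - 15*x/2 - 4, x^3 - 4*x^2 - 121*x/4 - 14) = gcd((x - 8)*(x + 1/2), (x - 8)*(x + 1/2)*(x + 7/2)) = x^2 - 15*x/2 - 4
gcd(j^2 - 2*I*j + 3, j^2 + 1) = j + I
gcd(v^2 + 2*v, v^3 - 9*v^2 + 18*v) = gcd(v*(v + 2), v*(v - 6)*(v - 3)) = v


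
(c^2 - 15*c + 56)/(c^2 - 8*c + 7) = (c - 8)/(c - 1)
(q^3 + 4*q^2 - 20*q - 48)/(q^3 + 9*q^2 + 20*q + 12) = (q - 4)/(q + 1)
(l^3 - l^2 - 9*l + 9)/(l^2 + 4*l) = (l^3 - l^2 - 9*l + 9)/(l*(l + 4))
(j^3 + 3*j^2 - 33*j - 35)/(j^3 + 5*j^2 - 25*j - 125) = (j^2 + 8*j + 7)/(j^2 + 10*j + 25)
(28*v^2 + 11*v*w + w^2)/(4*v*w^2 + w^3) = (7*v + w)/w^2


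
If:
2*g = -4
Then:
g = -2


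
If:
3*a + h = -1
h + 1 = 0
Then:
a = 0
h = -1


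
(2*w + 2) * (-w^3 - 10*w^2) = -2*w^4 - 22*w^3 - 20*w^2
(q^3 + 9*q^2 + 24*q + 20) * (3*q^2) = 3*q^5 + 27*q^4 + 72*q^3 + 60*q^2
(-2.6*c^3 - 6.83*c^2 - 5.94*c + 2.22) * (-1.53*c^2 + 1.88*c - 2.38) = 3.978*c^5 + 5.5619*c^4 + 2.4358*c^3 + 1.6916*c^2 + 18.3108*c - 5.2836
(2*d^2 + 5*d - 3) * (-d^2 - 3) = -2*d^4 - 5*d^3 - 3*d^2 - 15*d + 9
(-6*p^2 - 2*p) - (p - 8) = -6*p^2 - 3*p + 8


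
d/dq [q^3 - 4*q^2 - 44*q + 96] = 3*q^2 - 8*q - 44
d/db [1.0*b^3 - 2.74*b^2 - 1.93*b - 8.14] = 3.0*b^2 - 5.48*b - 1.93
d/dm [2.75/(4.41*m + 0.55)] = -12.1275/(4.41*m + 0.55)^2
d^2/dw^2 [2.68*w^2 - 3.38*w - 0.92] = 5.36000000000000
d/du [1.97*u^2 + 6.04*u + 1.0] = 3.94*u + 6.04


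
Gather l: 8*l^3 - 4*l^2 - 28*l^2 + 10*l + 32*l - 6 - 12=8*l^3 - 32*l^2 + 42*l - 18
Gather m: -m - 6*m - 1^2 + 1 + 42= 42 - 7*m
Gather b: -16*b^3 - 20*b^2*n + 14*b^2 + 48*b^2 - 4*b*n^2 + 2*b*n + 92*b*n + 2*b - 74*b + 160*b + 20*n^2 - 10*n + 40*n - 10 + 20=-16*b^3 + b^2*(62 - 20*n) + b*(-4*n^2 + 94*n + 88) + 20*n^2 + 30*n + 10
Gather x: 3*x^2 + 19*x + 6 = 3*x^2 + 19*x + 6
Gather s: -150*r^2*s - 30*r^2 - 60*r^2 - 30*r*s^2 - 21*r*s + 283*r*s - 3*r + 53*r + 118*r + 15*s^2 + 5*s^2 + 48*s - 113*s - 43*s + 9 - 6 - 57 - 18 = -90*r^2 + 168*r + s^2*(20 - 30*r) + s*(-150*r^2 + 262*r - 108) - 72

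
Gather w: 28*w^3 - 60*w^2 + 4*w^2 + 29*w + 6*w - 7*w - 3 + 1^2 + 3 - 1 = 28*w^3 - 56*w^2 + 28*w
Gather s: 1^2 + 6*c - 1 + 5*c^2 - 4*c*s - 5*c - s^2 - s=5*c^2 + c - s^2 + s*(-4*c - 1)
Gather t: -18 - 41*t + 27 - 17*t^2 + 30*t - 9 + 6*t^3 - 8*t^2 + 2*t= 6*t^3 - 25*t^2 - 9*t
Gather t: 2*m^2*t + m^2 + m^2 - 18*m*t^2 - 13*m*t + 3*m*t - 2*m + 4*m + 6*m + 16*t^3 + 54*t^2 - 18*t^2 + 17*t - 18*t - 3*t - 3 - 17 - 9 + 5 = 2*m^2 + 8*m + 16*t^3 + t^2*(36 - 18*m) + t*(2*m^2 - 10*m - 4) - 24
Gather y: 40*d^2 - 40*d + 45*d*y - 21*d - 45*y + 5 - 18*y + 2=40*d^2 - 61*d + y*(45*d - 63) + 7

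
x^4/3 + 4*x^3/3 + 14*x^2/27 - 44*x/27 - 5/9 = (x/3 + 1)*(x - 1)*(x + 1/3)*(x + 5/3)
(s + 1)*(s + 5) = s^2 + 6*s + 5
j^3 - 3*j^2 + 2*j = j*(j - 2)*(j - 1)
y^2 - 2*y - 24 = (y - 6)*(y + 4)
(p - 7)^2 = p^2 - 14*p + 49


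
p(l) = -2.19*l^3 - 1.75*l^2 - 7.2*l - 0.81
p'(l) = -6.57*l^2 - 3.5*l - 7.2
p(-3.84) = 125.04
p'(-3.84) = -90.64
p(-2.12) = 27.46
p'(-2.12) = -29.31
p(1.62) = -26.38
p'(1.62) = -30.11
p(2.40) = -58.44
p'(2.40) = -53.44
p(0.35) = -3.64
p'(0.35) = -9.23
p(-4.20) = 160.81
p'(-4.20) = -108.39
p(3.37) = -128.77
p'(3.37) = -93.61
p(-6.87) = 676.15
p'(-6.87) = -293.24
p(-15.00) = 7104.69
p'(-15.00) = -1432.95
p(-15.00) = 7104.69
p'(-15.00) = -1432.95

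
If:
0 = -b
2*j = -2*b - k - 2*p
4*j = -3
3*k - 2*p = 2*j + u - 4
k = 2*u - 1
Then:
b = 0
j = -3/4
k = -1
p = 5/4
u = 0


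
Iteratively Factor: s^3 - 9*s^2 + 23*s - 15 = (s - 3)*(s^2 - 6*s + 5) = (s - 3)*(s - 1)*(s - 5)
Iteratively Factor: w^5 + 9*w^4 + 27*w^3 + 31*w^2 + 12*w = (w)*(w^4 + 9*w^3 + 27*w^2 + 31*w + 12) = w*(w + 1)*(w^3 + 8*w^2 + 19*w + 12) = w*(w + 1)*(w + 3)*(w^2 + 5*w + 4) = w*(w + 1)^2*(w + 3)*(w + 4)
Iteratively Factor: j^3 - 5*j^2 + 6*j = (j - 2)*(j^2 - 3*j) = j*(j - 2)*(j - 3)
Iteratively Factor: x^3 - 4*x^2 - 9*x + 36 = (x - 3)*(x^2 - x - 12) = (x - 4)*(x - 3)*(x + 3)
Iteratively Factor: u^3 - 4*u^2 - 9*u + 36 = (u - 4)*(u^2 - 9) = (u - 4)*(u + 3)*(u - 3)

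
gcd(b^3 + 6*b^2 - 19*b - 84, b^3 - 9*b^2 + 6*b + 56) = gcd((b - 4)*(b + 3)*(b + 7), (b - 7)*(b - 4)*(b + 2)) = b - 4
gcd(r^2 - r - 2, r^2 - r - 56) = 1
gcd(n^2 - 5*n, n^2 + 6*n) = n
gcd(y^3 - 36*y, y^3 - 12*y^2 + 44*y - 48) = y - 6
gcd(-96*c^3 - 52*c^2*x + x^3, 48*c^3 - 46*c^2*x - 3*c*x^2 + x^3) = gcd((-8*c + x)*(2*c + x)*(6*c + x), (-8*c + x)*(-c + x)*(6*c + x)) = -48*c^2 - 2*c*x + x^2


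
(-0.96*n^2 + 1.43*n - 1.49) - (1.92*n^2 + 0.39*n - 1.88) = -2.88*n^2 + 1.04*n + 0.39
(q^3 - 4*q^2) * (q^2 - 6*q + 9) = q^5 - 10*q^4 + 33*q^3 - 36*q^2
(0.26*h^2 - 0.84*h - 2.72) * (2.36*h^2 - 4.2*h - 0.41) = 0.6136*h^4 - 3.0744*h^3 - 2.9978*h^2 + 11.7684*h + 1.1152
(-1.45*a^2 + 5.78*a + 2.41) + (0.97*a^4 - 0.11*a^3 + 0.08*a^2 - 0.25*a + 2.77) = 0.97*a^4 - 0.11*a^3 - 1.37*a^2 + 5.53*a + 5.18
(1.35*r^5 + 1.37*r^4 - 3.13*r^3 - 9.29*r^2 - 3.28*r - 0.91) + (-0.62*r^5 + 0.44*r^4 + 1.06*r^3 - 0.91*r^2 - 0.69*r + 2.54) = 0.73*r^5 + 1.81*r^4 - 2.07*r^3 - 10.2*r^2 - 3.97*r + 1.63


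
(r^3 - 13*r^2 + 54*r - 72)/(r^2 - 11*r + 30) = (r^2 - 7*r + 12)/(r - 5)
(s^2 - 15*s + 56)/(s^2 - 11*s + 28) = (s - 8)/(s - 4)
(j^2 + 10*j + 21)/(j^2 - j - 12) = (j + 7)/(j - 4)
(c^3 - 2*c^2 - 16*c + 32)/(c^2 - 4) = (c^2 - 16)/(c + 2)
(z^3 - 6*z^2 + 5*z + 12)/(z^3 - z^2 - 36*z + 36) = (z^3 - 6*z^2 + 5*z + 12)/(z^3 - z^2 - 36*z + 36)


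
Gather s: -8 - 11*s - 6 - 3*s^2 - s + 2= -3*s^2 - 12*s - 12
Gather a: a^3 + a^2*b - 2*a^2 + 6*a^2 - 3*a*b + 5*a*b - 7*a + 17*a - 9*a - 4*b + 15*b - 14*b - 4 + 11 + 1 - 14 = a^3 + a^2*(b + 4) + a*(2*b + 1) - 3*b - 6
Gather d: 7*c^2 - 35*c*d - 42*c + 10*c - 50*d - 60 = 7*c^2 - 32*c + d*(-35*c - 50) - 60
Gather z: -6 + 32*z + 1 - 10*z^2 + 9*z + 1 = -10*z^2 + 41*z - 4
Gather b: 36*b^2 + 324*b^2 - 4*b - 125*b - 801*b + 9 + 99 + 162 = 360*b^2 - 930*b + 270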